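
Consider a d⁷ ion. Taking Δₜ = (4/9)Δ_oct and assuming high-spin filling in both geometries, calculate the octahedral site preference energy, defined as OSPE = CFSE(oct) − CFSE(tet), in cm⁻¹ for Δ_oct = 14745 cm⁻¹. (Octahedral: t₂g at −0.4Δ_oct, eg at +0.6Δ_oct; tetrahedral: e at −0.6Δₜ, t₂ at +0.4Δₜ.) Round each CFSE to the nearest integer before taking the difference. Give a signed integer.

-3932

In an octahedral site d⁷ (HS) is t2g^5 e_g^2, giving CFSE(oct) = -0.8Δ_oct = -11796 cm⁻¹.
Tetrahedral: e^4 t2^3, CFSE = 4(−0.6) + 3(+0.4) = -1.2Δₜ = -1.2 × (4/9) × 14745 = -7864 cm⁻¹.
OSPE = CFSE(oct) − CFSE(tet) = -11796 − (-7864) = -3932 cm⁻¹.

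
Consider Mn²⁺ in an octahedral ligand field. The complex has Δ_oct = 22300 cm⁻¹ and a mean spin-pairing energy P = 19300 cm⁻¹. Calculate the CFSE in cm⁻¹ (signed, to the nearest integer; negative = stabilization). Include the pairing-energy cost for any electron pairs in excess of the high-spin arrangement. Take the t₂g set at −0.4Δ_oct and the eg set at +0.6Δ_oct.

-6000

Mn sits in group 7; removing 2 electrons leaves Mn²⁺ with 7 − 2 = 5 d electrons.
Here Δ_oct > P (22300 > 19300), so the low-spin state is favoured.
That gives t₂g⁵ eg⁰.
Orbital CFSE = -2.0Δ_oct = -2.0 × 22300 = -44600 cm⁻¹.
Excess pairs vs high-spin: 2 − 0 = 2; pairing cost = +38600 cm⁻¹.
Net CFSE = -44600 + 38600 = -6000 cm⁻¹.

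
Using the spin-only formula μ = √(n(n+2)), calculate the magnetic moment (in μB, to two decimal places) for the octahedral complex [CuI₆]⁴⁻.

Each I⁻ contributes -1; 6 × (-1) = -6. With overall charge -4, Cu is in the +2 oxidation state.
Cu sits in group 11; removing 2 electrons leaves Cu²⁺ with 11 − 2 = 9 d electrons.
For octahedral d⁹ the high- and low-spin configurations coincide.
Configuration: t₂g⁶ eg³ → 1 unpaired electron.
μ(spin-only) = √[1(1+2)] = √3 ≈ 1.73 μB.

1.73 μB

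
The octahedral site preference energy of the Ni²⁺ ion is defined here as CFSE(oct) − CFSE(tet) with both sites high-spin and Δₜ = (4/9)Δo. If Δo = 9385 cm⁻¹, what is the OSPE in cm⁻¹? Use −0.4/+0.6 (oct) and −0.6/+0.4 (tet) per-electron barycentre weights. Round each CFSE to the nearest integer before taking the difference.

Ni sits in group 10; removing 2 electrons leaves Ni²⁺ with 10 − 2 = 8 d electrons.
Octahedral high-spin t₂g⁶ eg²: CFSE = -1.2 × 9385 = -11262 cm⁻¹.
Tetrahedral: e⁴ t₂⁴, CFSE = 4(−0.6) + 4(+0.4) = -0.8Δₜ = -0.8 × (4/9) × 9385 = -3337 cm⁻¹.
OSPE = -11262 − (-3337) = -7925 cm⁻¹.

-7925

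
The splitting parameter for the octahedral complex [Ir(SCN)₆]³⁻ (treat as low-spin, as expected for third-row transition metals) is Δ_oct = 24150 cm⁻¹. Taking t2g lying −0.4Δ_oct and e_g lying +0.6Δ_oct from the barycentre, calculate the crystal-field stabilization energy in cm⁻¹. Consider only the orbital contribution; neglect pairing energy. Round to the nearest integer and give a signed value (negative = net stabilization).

Each SCN⁻ contributes -1; 6 × (-1) = -6. With overall charge -3, Ir is in the +3 oxidation state.
Ir sits in group 9; removing 3 electrons leaves Ir³⁺ with 9 − 3 = 6 d electrons.
Configuration: t2g^6 e_g^0.
The orbital stabilization is -2.4Δ_oct = -2.4 × 24150 = -57960 cm⁻¹.

-57960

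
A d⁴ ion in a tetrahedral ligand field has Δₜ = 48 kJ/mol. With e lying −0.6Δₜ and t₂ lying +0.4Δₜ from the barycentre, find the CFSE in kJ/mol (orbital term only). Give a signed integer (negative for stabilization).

With tetrahedral geometry the complex is necessarily high-spin.
The d⁴ electrons fill as e² t₂².
The orbital stabilization is -0.4Δₜ = -0.4 × 48 = -19 kJ/mol.

-19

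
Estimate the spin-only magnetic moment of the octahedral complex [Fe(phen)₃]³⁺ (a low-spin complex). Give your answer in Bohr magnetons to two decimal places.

1.73 Bohr magnetons

phen is neutral, so the +3 overall charge sits on Fe: oxidation state +3.
Fe is in group 8, so Fe³⁺ is d⁵ (8 − 3 = 5).
Configuration: t₂g⁵ eg⁰ → 1 unpaired electron.
μ(spin-only) = √[1(1+2)] = √3 ≈ 1.73 Bohr magnetons.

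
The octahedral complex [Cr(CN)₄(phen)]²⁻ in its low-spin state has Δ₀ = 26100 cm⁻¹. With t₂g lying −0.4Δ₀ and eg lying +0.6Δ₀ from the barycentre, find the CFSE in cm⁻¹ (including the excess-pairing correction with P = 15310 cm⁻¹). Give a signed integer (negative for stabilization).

Ligand charges: 4×(-1) from CN⁻ and 1×(+0) from phen sum to -4; with overall charge -2, Cr is +2.
Group 6 minus oxidation state +2 gives a d⁴ configuration for Cr²⁺.
Electron filling gives t₂g⁴ eg⁰.
Orbital CFSE = 4(-0.4) + 0(0.6) = -1.6Δ₀ = -1.6 × 26100 = -41760 cm⁻¹.
Relative to high-spin t₂g³ eg¹ (0 paired), the low-spin configuration has 1 additional pair, contributing +1 × 15310 = +15310 cm⁻¹.
Overall CFSE = -41760 + 15310 = -26450 cm⁻¹.

-26450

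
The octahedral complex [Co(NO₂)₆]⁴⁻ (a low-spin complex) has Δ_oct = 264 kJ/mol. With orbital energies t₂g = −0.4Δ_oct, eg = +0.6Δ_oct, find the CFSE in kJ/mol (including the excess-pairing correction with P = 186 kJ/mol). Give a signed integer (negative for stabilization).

-289

Each NO₂⁻ contributes -1; 6 × (-1) = -6. With overall charge -4, Co is in the +2 oxidation state.
Co is in group 9, so Co²⁺ is d⁷ (9 − 2 = 7).
Configuration: t₂g⁶ eg¹.
The orbital stabilization is -1.8Δ_oct = -1.8 × 264 = -475 kJ/mol.
High-spin d⁷ would be t₂g⁵ eg² with 2 pairs; low-spin has 3, so 1 excess pair costs +1P = +186 kJ/mol.
Net CFSE = -475 + 186 = -289 kJ/mol.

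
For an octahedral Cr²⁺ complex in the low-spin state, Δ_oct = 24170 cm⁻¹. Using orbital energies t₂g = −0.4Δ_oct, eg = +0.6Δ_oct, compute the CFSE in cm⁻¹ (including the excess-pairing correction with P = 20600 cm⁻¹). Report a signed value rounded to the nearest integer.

Cr²⁺: group 6, so d-count = 6 − 2 = 4.
The d⁴ electrons fill as t₂g⁴ eg⁰.
CFSE(orbital) = 4×(-0.4Δ_oct) + 0×(0.6Δ_oct) = -1.6Δ_oct; with Δ_oct = 24170 cm⁻¹ that is -38672 cm⁻¹.
Pairing penalty: 1 pair vs 0 in the high-spin reference → 1 extra × P = 20600 cm⁻¹.
Net CFSE = -38672 + 20600 = -18072 cm⁻¹.

-18072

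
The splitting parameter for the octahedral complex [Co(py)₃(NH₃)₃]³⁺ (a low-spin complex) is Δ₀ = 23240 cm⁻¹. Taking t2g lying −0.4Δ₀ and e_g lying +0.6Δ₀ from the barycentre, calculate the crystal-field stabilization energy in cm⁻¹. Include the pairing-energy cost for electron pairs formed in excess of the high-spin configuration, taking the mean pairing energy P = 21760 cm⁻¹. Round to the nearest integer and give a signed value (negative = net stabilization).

-12256

Ligand charges: 3×(+0) from py and 3×(+0) from NH₃ sum to +0; with overall charge +3, Co is +3.
Co sits in group 9; removing 3 electrons leaves Co³⁺ with 9 − 3 = 6 d electrons.
Configuration: t2g^6 e_g^0.
The orbital stabilization is -2.4Δ₀ = -2.4 × 23240 = -55776 cm⁻¹.
Pairing penalty: 3 pairs vs 1 in the high-spin reference → 2 extra × P = 43520 cm⁻¹.
Combining: -55776 + 43520 = -12256 cm⁻¹.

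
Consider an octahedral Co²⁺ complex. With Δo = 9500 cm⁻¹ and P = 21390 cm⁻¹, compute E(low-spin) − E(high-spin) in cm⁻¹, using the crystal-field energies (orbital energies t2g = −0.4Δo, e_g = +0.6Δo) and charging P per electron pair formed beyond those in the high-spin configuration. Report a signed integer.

11890

Co²⁺: group 9, so d-count = 9 − 2 = 7.
High-spin d⁷ fills as t2g^5 e_g^2 with CFSE 5(−0.4) + 2(+0.6) = -0.8Δo = -7600 cm⁻¹.
Low-spin: t2g^6 e_g^1, orbital CFSE = -1.8Δo = -17100 cm⁻¹; plus 1 excess pair × P = +21390 cm⁻¹; total 4290 cm⁻¹.
The difference is 4290 − (-7600) = 11890 cm⁻¹, so high-spin lies lower.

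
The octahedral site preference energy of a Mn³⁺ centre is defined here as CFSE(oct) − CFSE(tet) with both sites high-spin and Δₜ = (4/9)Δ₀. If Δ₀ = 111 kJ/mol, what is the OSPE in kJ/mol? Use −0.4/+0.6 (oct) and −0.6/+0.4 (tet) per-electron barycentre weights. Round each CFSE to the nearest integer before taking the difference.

-47

Mn³⁺: group 7, so d-count = 7 − 3 = 4.
In an octahedral site d⁴ (HS) is t₂g³ eg¹, giving CFSE(oct) = -0.6Δ₀ = -67 kJ/mol.
In a tetrahedral site the filling is e² t₂²: CFSE(tet) = -0.4Δₜ = -0.4 × (4/9)(111) = -20 kJ/mol.
OSPE = -67 − (-20) = -47 kJ/mol.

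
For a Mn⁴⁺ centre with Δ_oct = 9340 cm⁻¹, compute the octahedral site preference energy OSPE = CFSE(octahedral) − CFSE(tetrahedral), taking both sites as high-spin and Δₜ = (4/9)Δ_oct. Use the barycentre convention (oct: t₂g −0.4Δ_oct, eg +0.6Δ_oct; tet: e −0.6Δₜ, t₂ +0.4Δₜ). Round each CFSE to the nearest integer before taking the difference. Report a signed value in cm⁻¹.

-7887

Mn is in group 7, so Mn⁴⁺ is d³ (7 − 4 = 3).
Octahedral high-spin t₂g³ eg⁰: CFSE = -1.2 × 9340 = -11208 cm⁻¹.
Tetrahedral: e² t₂¹, CFSE = 2(−0.6) + 1(+0.4) = -0.8Δₜ = -0.8 × (4/9) × 9340 = -3321 cm⁻¹.
Subtracting, OSPE = -11208 − (-3321) = -7887 cm⁻¹.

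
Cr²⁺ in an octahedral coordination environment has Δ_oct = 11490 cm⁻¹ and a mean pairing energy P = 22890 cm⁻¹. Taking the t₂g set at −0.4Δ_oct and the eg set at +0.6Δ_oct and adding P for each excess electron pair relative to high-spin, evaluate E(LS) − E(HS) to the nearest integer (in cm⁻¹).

Cr²⁺: group 6, so d-count = 6 − 2 = 4.
High-spin: t₂g³ eg¹, CFSE = -0.6Δ_oct = -6894 cm⁻¹.
Low-spin t₂g⁴ eg⁰ gives -1.6Δ_oct = -18384 cm⁻¹, but forming 1 extra pair costs 1P = 22890 cm⁻¹, so E(LS) = -18384 + 22890 = 4506 cm⁻¹.
Thus E(LS) − E(HS) = 11400 cm⁻¹.

11400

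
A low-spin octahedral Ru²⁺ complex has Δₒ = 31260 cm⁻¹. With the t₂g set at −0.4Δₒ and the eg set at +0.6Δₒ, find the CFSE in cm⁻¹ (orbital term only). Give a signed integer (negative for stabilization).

-75024

Ru sits in group 8; removing 2 electrons leaves Ru²⁺ with 8 − 2 = 6 d electrons.
The d⁶ electrons fill as t₂g⁶ eg⁰.
The orbital stabilization is -2.4Δₒ = -2.4 × 31260 = -75024 cm⁻¹.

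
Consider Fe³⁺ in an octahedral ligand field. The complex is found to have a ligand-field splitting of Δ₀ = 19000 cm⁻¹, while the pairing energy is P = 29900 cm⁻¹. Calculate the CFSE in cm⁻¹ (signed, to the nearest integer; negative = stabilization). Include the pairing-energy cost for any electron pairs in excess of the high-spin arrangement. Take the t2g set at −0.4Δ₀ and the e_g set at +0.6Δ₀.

0

Fe is in group 8, so Fe³⁺ is d⁵ (8 − 3 = 5).
Here Δ₀ < P (19000 < 29900), so the high-spin state is favoured.
Filling d⁵ accordingly: t2g^3 e_g^2.
Orbital CFSE = 0.0Δ₀ = 0.0 × 19000 = 0 cm⁻¹.
High-spin has no excess pairs, so no pairing correction applies.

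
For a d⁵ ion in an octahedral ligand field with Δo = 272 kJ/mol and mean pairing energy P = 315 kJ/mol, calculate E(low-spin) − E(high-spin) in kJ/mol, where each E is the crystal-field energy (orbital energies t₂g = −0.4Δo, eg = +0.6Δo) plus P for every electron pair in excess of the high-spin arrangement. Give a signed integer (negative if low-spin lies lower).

High-spin: t₂g³ eg², CFSE = 0.0Δo = 0 kJ/mol.
For low-spin the configuration is t₂g⁵ eg⁰: orbital energy -2.0 × 272 = -544 kJ/mol, and 2 additional pairs relative to high-spin add 630 kJ/mol, giving 86 kJ/mol.
E(LS) − E(HS) = 86 − (0) = 86 kJ/mol.

86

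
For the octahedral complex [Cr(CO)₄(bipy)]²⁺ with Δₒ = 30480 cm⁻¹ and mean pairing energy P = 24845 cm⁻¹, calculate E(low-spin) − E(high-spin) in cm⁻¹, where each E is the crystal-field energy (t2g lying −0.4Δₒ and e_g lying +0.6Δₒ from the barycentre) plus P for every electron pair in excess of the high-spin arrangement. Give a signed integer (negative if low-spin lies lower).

-5635

Ligand charges: 4×(+0) from CO and 1×(+0) from bipy sum to +0; with overall charge +2, Cr is +2.
Group 6 minus oxidation state +2 gives a d⁴ configuration for Cr²⁺.
In the high-spin limit (t2g^3 e_g^1) the orbital term is -0.6Δₒ = -18288 cm⁻¹, with no excess pairing.
For low-spin the configuration is t2g^4 e_g^0: orbital energy -1.6 × 30480 = -48768 cm⁻¹, and 1 additional pair relative to high-spin adds 24845 cm⁻¹, giving -23923 cm⁻¹.
Thus E(LS) − E(HS) = -5635 cm⁻¹.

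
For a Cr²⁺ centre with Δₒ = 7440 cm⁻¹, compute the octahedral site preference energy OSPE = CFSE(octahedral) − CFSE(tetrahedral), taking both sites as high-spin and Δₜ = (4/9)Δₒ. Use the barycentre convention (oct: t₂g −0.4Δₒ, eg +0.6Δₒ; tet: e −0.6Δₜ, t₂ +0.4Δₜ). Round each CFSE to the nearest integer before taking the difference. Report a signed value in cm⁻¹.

-3141

Cr is in group 6, so Cr²⁺ is d⁴ (6 − 2 = 4).
Octahedral (high-spin): t₂g³ eg¹, CFSE = 3(−0.4) + 1(+0.6) = -0.6Δₒ = -0.6 × 7440 = -4464 cm⁻¹.
Tetrahedral: e² t₂², CFSE = 2(−0.6) + 2(+0.4) = -0.4Δₜ = -0.4 × (4/9) × 7440 = -1323 cm⁻¹.
Subtracting, OSPE = -4464 − (-1323) = -3141 cm⁻¹.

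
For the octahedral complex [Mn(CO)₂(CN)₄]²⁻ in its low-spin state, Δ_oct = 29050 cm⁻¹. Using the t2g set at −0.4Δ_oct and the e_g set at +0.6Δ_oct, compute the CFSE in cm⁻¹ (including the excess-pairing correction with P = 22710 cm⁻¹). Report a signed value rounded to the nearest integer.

-12680

Ligand charges: 2×(+0) from CO and 4×(-1) from CN⁻ sum to -4; with overall charge -2, Mn is +2.
Group 7 minus oxidation state +2 gives a d⁵ configuration for Mn²⁺.
Configuration: t2g^5 e_g^0.
CFSE(orbital) = 5×(-0.4Δ_oct) + 0×(0.6Δ_oct) = -2.0Δ_oct; with Δ_oct = 29050 cm⁻¹ that is -58100 cm⁻¹.
Relative to high-spin t2g^3 e_g^2 (0 paired), the low-spin configuration has 2 additional pairs, contributing +2 × 22710 = +45420 cm⁻¹.
Net CFSE = -58100 + 45420 = -12680 cm⁻¹.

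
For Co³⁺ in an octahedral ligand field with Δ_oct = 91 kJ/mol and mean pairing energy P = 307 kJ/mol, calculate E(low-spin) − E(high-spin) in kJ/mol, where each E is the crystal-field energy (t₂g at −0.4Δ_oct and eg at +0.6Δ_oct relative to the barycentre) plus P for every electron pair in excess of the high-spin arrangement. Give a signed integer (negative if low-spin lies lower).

Co³⁺: group 9, so d-count = 9 − 3 = 6.
In the high-spin limit (t₂g⁴ eg²) the orbital term is -0.4Δ_oct = -36 kJ/mol, with no excess pairing.
Low-spin: t₂g⁶ eg⁰, orbital CFSE = -2.4Δ_oct = -218 kJ/mol; plus 2 excess pairs × P = +614 kJ/mol; total 396 kJ/mol.
E(LS) − E(HS) = 396 − (-36) = 432 kJ/mol.

432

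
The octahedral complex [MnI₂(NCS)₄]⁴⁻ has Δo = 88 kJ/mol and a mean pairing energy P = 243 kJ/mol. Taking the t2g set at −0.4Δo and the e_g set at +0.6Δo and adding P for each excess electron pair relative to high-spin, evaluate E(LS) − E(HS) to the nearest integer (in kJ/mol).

Ligand charges: 2×(-1) from I⁻ and 4×(-1) from NCS⁻ sum to -6; with overall charge -4, Mn is +2.
Mn sits in group 7; removing 2 electrons leaves Mn²⁺ with 7 − 2 = 5 d electrons.
High-spin d⁵ fills as t2g^3 e_g^2 with CFSE 3(−0.4) + 2(+0.6) = 0.0Δo = 0 kJ/mol.
For low-spin the configuration is t2g^5 e_g^0: orbital energy -2.0 × 88 = -176 kJ/mol, and 2 additional pairs relative to high-spin add 486 kJ/mol, giving 310 kJ/mol.
Thus E(LS) − E(HS) = 310 kJ/mol.

310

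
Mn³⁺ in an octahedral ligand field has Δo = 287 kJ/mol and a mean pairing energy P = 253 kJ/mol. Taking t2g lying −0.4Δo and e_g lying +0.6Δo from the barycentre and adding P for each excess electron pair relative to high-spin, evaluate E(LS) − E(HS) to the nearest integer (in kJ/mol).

Mn³⁺: group 7, so d-count = 7 − 3 = 4.
In the high-spin limit (t2g^3 e_g^1) the orbital term is -0.6Δo = -172 kJ/mol, with no excess pairing.
For low-spin the configuration is t2g^4 e_g^0: orbital energy -1.6 × 287 = -459 kJ/mol, and 1 additional pair relative to high-spin adds 253 kJ/mol, giving -206 kJ/mol.
E(LS) − E(HS) = -206 − (-172) = -34 kJ/mol.

-34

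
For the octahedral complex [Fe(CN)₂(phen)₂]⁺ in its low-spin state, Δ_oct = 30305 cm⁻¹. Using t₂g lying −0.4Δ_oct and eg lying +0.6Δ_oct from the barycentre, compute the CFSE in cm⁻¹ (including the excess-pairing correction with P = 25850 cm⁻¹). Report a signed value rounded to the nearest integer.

Ligand charges: 2×(-1) from CN⁻ and 2×(+0) from phen sum to -2; with overall charge +1, Fe is +3.
Group 8 minus oxidation state +3 gives a d⁵ configuration for Fe³⁺.
Electron filling gives t₂g⁵ eg⁰.
The orbital stabilization is -2.0Δ_oct = -2.0 × 30305 = -60610 cm⁻¹.
High-spin d⁵ would be t₂g³ eg² with 0 pairs; low-spin has 2, so 2 excess pairs cost +2P = +51700 cm⁻¹.
Net CFSE = -60610 + 51700 = -8910 cm⁻¹.

-8910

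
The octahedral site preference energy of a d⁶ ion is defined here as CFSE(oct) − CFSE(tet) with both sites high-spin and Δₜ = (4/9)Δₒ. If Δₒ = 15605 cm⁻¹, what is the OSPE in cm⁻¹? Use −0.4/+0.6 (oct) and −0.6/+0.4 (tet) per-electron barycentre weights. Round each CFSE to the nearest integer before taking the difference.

Octahedral high-spin t₂g⁴ eg²: CFSE = -0.4 × 15605 = -6242 cm⁻¹.
Tetrahedral: e³ t₂³, CFSE = 3(−0.6) + 3(+0.4) = -0.6Δₜ = -0.6 × (4/9) × 15605 = -4161 cm⁻¹.
Subtracting, OSPE = -6242 − (-4161) = -2081 cm⁻¹.

-2081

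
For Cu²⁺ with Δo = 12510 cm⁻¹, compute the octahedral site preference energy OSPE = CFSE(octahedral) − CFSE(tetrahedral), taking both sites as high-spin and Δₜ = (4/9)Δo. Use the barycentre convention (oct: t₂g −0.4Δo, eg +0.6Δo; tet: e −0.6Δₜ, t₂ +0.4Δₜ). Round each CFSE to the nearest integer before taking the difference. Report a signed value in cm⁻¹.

Group 11 minus oxidation state +2 gives a d⁹ configuration for Cu²⁺.
In an octahedral site d⁹ (HS) is t₂g⁶ eg³, giving CFSE(oct) = -0.6Δo = -7506 cm⁻¹.
In a tetrahedral site the filling is e⁴ t₂⁵: CFSE(tet) = -0.4Δₜ = -0.4 × (4/9)(12510) = -2224 cm⁻¹.
OSPE = -7506 − (-2224) = -5282 cm⁻¹.

-5282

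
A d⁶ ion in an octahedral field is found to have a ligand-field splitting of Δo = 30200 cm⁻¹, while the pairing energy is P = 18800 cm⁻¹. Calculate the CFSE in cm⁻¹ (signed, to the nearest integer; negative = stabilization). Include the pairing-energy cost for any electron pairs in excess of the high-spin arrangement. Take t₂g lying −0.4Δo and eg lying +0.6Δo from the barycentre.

With Δo > P the complex is low-spin.
Filling d⁶ accordingly: t₂g⁶ eg⁰.
Orbital CFSE = -2.4Δo = -2.4 × 30200 = -72480 cm⁻¹.
Excess pairs vs high-spin: 3 − 1 = 2; pairing cost = +37600 cm⁻¹.
Net CFSE = -72480 + 37600 = -34880 cm⁻¹.

-34880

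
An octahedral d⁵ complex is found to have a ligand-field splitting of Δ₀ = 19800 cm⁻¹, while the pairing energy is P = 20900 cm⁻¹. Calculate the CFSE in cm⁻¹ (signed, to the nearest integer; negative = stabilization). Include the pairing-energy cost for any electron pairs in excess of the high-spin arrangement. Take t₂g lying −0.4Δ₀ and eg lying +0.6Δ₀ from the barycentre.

With Δ₀ < P the complex is high-spin.
Configuration: t₂g³ eg².
Orbital CFSE = 0.0Δ₀ = 0.0 × 19800 = 0 cm⁻¹.
High-spin has no excess pairs, so no pairing correction applies.

0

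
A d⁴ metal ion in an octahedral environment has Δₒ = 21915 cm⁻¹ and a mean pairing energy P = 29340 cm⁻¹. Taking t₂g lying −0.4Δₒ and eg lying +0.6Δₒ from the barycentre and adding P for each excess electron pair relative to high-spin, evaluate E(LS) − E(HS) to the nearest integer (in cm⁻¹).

7425

High-spin d⁴ fills as t₂g³ eg¹ with CFSE 3(−0.4) + 1(+0.6) = -0.6Δₒ = -13149 cm⁻¹.
For low-spin the configuration is t₂g⁴ eg⁰: orbital energy -1.6 × 21915 = -35064 cm⁻¹, and 1 additional pair relative to high-spin adds 29340 cm⁻¹, giving -5724 cm⁻¹.
Thus E(LS) − E(HS) = 7425 cm⁻¹.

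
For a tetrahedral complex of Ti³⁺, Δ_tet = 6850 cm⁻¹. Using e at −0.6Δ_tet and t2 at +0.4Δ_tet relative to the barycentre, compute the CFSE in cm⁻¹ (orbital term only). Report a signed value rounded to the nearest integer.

Group 4 minus oxidation state +3 gives a d¹ configuration for Ti³⁺.
Tetrahedral splitting is small, so the complex is high-spin.
Electron filling gives e^1 t2^0.
CFSE(orbital) = 1×(-0.6Δ_tet) + 0×(0.4Δ_tet) = -0.6Δ_tet; with Δ_tet = 6850 cm⁻¹ that is -4110 cm⁻¹.

-4110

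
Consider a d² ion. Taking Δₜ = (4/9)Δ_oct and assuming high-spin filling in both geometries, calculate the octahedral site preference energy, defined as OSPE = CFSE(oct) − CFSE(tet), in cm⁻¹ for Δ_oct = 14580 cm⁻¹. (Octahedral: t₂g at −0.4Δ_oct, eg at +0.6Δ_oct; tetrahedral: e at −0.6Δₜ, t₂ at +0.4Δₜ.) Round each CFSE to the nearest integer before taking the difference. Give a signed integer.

In an octahedral site d² (HS) is t2g^2 e_g^0, giving CFSE(oct) = -0.8Δ_oct = -11664 cm⁻¹.
Tetrahedral e^2 t2^0 gives -1.2Δₜ = -1.2 × (4/9) × 14580 = -7776 cm⁻¹.
Subtracting, OSPE = -11664 − (-7776) = -3888 cm⁻¹.

-3888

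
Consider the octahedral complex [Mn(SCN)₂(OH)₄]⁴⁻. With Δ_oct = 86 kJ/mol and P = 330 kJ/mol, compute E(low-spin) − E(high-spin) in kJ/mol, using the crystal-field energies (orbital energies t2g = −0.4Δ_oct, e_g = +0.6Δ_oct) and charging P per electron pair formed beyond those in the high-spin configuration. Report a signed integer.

488

Ligand charges: 2×(-1) from SCN⁻ and 4×(-1) from OH⁻ sum to -6; with overall charge -4, Mn is +2.
Mn is in group 7, so Mn²⁺ is d⁵ (7 − 2 = 5).
High-spin: t2g^3 e_g^2, CFSE = 0.0Δ_oct = 0 kJ/mol.
Low-spin: t2g^5 e_g^0, orbital CFSE = -2.0Δ_oct = -172 kJ/mol; plus 2 excess pairs × P = +660 kJ/mol; total 488 kJ/mol.
The difference is 488 − (0) = 488 kJ/mol, so high-spin lies lower.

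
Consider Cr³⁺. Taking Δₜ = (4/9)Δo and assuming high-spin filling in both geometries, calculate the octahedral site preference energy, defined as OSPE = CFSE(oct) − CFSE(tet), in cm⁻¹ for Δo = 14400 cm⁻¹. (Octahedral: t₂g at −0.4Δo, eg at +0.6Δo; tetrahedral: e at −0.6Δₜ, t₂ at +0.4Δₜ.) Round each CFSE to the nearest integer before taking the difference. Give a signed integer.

Cr sits in group 6; removing 3 electrons leaves Cr³⁺ with 6 − 3 = 3 d electrons.
Octahedral (high-spin): t₂g³ eg⁰, CFSE = 3(−0.4) + 0(+0.6) = -1.2Δo = -1.2 × 14400 = -17280 cm⁻¹.
Tetrahedral: e² t₂¹, CFSE = 2(−0.6) + 1(+0.4) = -0.8Δₜ = -0.8 × (4/9) × 14400 = -5120 cm⁻¹.
Subtracting, OSPE = -17280 − (-5120) = -12160 cm⁻¹.

-12160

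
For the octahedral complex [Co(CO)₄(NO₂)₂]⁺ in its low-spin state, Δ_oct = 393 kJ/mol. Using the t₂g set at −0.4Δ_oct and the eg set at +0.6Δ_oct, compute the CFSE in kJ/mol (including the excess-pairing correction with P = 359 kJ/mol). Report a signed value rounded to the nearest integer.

-225

Ligand charges: 4×(+0) from CO and 2×(-1) from NO₂⁻ sum to -2; with overall charge +1, Co is +3.
Co³⁺: group 9, so d-count = 9 − 3 = 6.
Configuration: t₂g⁶ eg⁰.
The orbital stabilization is -2.4Δ_oct = -2.4 × 393 = -943 kJ/mol.
Pairing penalty: 3 pairs vs 1 in the high-spin reference → 2 extra × P = 718 kJ/mol.
Combining: -943 + 718 = -225 kJ/mol.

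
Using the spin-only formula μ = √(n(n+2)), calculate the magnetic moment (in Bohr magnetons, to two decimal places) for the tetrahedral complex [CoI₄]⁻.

Each I⁻ contributes -1; 4 × (-1) = -4. With overall charge -1, Co is in the +3 oxidation state.
Co is in group 9, so Co³⁺ is d⁶ (9 − 3 = 6).
With tetrahedral geometry the complex is necessarily high-spin.
Configuration: e³ t₂³ → 4 unpaired electrons.
μ(spin-only) = √[4(4+2)] = √24 ≈ 4.90 Bohr magnetons.

4.90 Bohr magnetons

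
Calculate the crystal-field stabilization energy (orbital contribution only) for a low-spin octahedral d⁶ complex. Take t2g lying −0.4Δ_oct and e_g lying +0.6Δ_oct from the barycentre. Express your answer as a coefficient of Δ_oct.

-2.4 Δ_oct

Configuration: t2g^6 e_g^0.
CFSE = 6(-0.4Δ_oct) + 0(0.6Δ_oct) = -2.4Δ_oct + 0.0Δ_oct = -2.4Δ_oct.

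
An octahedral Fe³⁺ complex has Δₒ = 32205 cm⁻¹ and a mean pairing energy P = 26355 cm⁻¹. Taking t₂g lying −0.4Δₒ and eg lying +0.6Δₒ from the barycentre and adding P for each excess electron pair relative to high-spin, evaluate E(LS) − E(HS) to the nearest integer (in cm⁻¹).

Fe is in group 8, so Fe³⁺ is d⁵ (8 − 3 = 5).
High-spin d⁵ fills as t₂g³ eg² with CFSE 3(−0.4) + 2(+0.6) = 0.0Δₒ = 0 cm⁻¹.
Low-spin: t₂g⁵ eg⁰, orbital CFSE = -2.0Δₒ = -64410 cm⁻¹; plus 2 excess pairs × P = +52710 cm⁻¹; total -11700 cm⁻¹.
E(LS) − E(HS) = -11700 − (0) = -11700 cm⁻¹.

-11700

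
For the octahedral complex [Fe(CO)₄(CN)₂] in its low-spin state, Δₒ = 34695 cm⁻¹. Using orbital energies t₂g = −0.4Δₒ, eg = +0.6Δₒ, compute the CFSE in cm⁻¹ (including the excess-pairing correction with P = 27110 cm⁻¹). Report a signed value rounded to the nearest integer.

-29048

Ligand charges: 4×(+0) from CO and 2×(-1) from CN⁻ sum to -2; with overall charge +0, Fe is +2.
Fe is in group 8, so Fe²⁺ is d⁶ (8 − 2 = 6).
Configuration: t₂g⁶ eg⁰.
The orbital stabilization is -2.4Δₒ = -2.4 × 34695 = -83268 cm⁻¹.
Pairing penalty: 3 pairs vs 1 in the high-spin reference → 2 extra × P = 54220 cm⁻¹.
Overall CFSE = -83268 + 54220 = -29048 cm⁻¹.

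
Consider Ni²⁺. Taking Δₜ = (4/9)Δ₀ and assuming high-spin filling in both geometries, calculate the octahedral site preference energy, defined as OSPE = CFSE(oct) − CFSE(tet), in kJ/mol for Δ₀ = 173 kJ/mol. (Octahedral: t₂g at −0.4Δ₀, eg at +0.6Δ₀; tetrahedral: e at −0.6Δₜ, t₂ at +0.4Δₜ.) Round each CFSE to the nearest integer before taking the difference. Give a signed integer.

Ni sits in group 10; removing 2 electrons leaves Ni²⁺ with 10 − 2 = 8 d electrons.
Octahedral high-spin t₂g⁶ eg²: CFSE = -1.2 × 173 = -208 kJ/mol.
Tetrahedral e⁴ t₂⁴ gives -0.8Δₜ = -0.8 × (4/9) × 173 = -62 kJ/mol.
Subtracting, OSPE = -208 − (-62) = -146 kJ/mol.

-146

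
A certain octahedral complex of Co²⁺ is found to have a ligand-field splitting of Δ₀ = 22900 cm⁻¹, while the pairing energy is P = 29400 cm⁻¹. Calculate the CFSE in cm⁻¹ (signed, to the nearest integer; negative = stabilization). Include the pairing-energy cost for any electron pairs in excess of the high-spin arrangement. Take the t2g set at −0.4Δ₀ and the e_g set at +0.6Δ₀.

Co²⁺: group 9, so d-count = 9 − 2 = 7.
Since Δ₀ = 22900 cm⁻¹ < P = 29400 cm⁻¹, the complex adopts the high-spin configuration.
Configuration: t2g^5 e_g^2.
Orbital CFSE = -0.8Δ₀ = -0.8 × 22900 = -18320 cm⁻¹.
High-spin has no excess pairs, so no pairing correction applies.

-18320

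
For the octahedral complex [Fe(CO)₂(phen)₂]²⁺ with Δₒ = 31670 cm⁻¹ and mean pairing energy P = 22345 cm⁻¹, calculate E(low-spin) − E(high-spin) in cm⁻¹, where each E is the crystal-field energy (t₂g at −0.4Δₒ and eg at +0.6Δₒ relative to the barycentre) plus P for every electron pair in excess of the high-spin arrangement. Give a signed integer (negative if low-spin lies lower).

Ligand charges: 2×(+0) from CO and 2×(+0) from phen sum to +0; with overall charge +2, Fe is +2.
Group 8 minus oxidation state +2 gives a d⁶ configuration for Fe²⁺.
High-spin d⁶ fills as t₂g⁴ eg² with CFSE 4(−0.4) + 2(+0.6) = -0.4Δₒ = -12668 cm⁻¹.
Low-spin t₂g⁶ eg⁰ gives -2.4Δₒ = -76008 cm⁻¹, but forming 2 extra pairs costs 2P = 44690 cm⁻¹, so E(LS) = -76008 + 44690 = -31318 cm⁻¹.
The difference is -31318 − (-12668) = -18650 cm⁻¹, so low-spin lies lower.

-18650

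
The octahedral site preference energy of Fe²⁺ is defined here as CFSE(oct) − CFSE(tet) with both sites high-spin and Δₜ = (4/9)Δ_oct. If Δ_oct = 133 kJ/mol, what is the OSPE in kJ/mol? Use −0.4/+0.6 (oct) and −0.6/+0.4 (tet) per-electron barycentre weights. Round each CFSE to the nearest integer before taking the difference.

-18

Fe sits in group 8; removing 2 electrons leaves Fe²⁺ with 8 − 2 = 6 d electrons.
Octahedral (high-spin): t2g^4 e_g^2, CFSE = 4(−0.4) + 2(+0.6) = -0.4Δ_oct = -0.4 × 133 = -53 kJ/mol.
In a tetrahedral site the filling is e^3 t2^3: CFSE(tet) = -0.6Δₜ = -0.6 × (4/9)(133) = -35 kJ/mol.
Subtracting, OSPE = -53 − (-35) = -18 kJ/mol.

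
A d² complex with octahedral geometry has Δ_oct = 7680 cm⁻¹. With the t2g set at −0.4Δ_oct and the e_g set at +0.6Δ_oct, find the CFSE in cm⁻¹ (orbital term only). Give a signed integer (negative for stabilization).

-6144

For octahedral d² the high- and low-spin configurations coincide.
The d² electrons fill as t2g^2 e_g^0.
CFSE(orbital) = 2×(-0.4Δ_oct) + 0×(0.6Δ_oct) = -0.8Δ_oct; with Δ_oct = 7680 cm⁻¹ that is -6144 cm⁻¹.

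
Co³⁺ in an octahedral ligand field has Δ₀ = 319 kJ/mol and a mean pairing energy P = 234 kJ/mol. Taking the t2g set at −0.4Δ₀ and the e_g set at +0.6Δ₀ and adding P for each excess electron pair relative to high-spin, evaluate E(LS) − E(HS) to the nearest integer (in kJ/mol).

Group 9 minus oxidation state +3 gives a d⁶ configuration for Co³⁺.
High-spin: t2g^4 e_g^2, CFSE = -0.4Δ₀ = -128 kJ/mol.
Low-spin: t2g^6 e_g^0, orbital CFSE = -2.4Δ₀ = -766 kJ/mol; plus 2 excess pairs × P = +468 kJ/mol; total -298 kJ/mol.
E(LS) − E(HS) = -298 − (-128) = -170 kJ/mol.

-170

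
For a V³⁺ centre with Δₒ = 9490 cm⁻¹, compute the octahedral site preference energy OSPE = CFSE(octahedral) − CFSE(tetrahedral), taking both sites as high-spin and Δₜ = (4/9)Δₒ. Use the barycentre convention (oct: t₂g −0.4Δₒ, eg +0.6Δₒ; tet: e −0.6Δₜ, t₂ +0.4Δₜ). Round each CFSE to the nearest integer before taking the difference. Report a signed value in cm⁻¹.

-2531

V³⁺: group 5, so d-count = 5 − 3 = 2.
Octahedral high-spin t₂g² eg⁰: CFSE = -0.8 × 9490 = -7592 cm⁻¹.
In a tetrahedral site the filling is e² t₂⁰: CFSE(tet) = -1.2Δₜ = -1.2 × (4/9)(9490) = -5061 cm⁻¹.
OSPE = CFSE(oct) − CFSE(tet) = -7592 − (-5061) = -2531 cm⁻¹.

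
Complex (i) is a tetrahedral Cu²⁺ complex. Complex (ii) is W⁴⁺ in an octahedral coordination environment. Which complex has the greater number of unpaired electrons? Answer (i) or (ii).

(i): Cu sits in group 11; removing 2 electrons leaves Cu²⁺ with 11 − 2 = 9 d electrons; Tetrahedral splitting is small, so the complex is high-spin; e⁴ t₂⁵ → 1 unpaired.
(ii): Group 6 minus oxidation state +4 gives a d² configuration for W⁴⁺; t₂g² eg⁰ → 2 unpaired.
So (ii) has more unpaired electrons.

(ii)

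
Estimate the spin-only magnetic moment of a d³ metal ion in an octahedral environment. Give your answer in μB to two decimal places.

3.87 μB

Configuration: t₂g³ eg⁰ → 3 unpaired electrons.
μ(spin-only) = √[3(3+2)] = √15 ≈ 3.87 μB.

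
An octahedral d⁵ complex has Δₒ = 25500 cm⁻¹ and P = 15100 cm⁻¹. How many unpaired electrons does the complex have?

Δₒ > P, so pairing is preferred: the ground state is low-spin.
Filling d⁵ accordingly: t2g^5 e_g^0.
Unpaired electrons: 1.

1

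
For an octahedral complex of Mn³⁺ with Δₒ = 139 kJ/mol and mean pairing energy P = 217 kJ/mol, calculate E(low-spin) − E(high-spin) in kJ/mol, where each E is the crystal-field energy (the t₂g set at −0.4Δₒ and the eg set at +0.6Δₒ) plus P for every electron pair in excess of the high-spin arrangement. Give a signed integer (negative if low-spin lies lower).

78

Group 7 minus oxidation state +3 gives a d⁴ configuration for Mn³⁺.
In the high-spin limit (t₂g³ eg¹) the orbital term is -0.6Δₒ = -83 kJ/mol, with no excess pairing.
For low-spin the configuration is t₂g⁴ eg⁰: orbital energy -1.6 × 139 = -222 kJ/mol, and 1 additional pair relative to high-spin adds 217 kJ/mol, giving -5 kJ/mol.
The difference is -5 − (-83) = 78 kJ/mol, so high-spin lies lower.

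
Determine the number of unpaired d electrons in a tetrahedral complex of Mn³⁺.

4

Mn is in group 7, so Mn³⁺ is d⁴ (7 − 3 = 4).
With tetrahedral geometry the complex is necessarily high-spin.
Configuration: e² t₂², giving 4 unpaired electrons.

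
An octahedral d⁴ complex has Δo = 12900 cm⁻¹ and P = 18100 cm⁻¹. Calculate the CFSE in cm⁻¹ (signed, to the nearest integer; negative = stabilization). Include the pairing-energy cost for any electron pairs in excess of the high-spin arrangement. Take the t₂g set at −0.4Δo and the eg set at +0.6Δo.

-7740

With Δo < P the complex is high-spin.
Configuration: t₂g³ eg¹.
Orbital CFSE = -0.6Δo = -0.6 × 12900 = -7740 cm⁻¹.
High-spin has no excess pairs, so no pairing correction applies.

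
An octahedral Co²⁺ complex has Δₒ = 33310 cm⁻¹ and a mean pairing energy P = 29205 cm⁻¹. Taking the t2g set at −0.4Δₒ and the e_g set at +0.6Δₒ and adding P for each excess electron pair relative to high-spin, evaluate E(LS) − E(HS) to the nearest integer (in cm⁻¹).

-4105

Co sits in group 9; removing 2 electrons leaves Co²⁺ with 9 − 2 = 7 d electrons.
High-spin: t2g^5 e_g^2, CFSE = -0.8Δₒ = -26648 cm⁻¹.
Low-spin t2g^6 e_g^1 gives -1.8Δₒ = -59958 cm⁻¹, but forming 1 extra pair costs 1P = 29205 cm⁻¹, so E(LS) = -59958 + 29205 = -30753 cm⁻¹.
The difference is -30753 − (-26648) = -4105 cm⁻¹, so low-spin lies lower.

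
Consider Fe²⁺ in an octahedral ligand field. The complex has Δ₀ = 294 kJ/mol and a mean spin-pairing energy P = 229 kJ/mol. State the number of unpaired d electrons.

Fe²⁺: group 8, so d-count = 8 − 2 = 6.
Since Δ₀ = 294 kJ/mol > P = 229 kJ/mol, the complex adopts the low-spin configuration.
Configuration: t2g^6 e_g^0.
Unpaired electrons: 0.

0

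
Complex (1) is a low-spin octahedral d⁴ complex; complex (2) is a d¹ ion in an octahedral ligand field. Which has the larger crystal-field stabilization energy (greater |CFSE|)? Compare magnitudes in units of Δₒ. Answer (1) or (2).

(1): t2g^4 e_g^0, CFSE = -1.6Δₒ.
(2): t2g^1 e_g^0, CFSE = -0.4Δₒ.
So (1) has the larger |CFSE|.

(1)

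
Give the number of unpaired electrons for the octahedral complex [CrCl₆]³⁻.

Each Cl⁻ contributes -1; 6 × (-1) = -6. With overall charge -3, Cr is in the +3 oxidation state.
Cr sits in group 6; removing 3 electrons leaves Cr³⁺ with 6 − 3 = 3 d electrons.
Configuration: t2g^3 e_g^0, giving 3 unpaired electrons.

3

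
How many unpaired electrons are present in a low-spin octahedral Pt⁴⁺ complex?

0

Pt is in group 10, so Pt⁴⁺ is d⁶ (10 − 4 = 6).
Configuration: t2g^6 e_g^0, giving 0 unpaired electrons.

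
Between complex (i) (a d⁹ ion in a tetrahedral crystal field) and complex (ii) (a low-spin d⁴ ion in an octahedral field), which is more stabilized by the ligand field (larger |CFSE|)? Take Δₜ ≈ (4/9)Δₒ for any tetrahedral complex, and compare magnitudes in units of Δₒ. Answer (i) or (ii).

(i): With tetrahedral geometry the complex is necessarily high-spin; e^4 t2^5, CFSE = -0.4Δₜ ≈ -0.18Δₒ.
(ii): t₂g⁴ eg⁰, CFSE = -1.6Δₒ.
So (ii) has the larger |CFSE|.

(ii)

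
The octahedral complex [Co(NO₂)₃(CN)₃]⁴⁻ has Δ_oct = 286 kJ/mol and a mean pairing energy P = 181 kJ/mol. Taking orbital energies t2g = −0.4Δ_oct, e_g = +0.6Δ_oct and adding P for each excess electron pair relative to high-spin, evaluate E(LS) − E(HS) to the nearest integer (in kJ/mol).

Ligand charges: 3×(-1) from NO₂⁻ and 3×(-1) from CN⁻ sum to -6; with overall charge -4, Co is +2.
Co is in group 9, so Co²⁺ is d⁷ (9 − 2 = 7).
In the high-spin limit (t2g^5 e_g^2) the orbital term is -0.8Δ_oct = -229 kJ/mol, with no excess pairing.
Low-spin: t2g^6 e_g^1, orbital CFSE = -1.8Δ_oct = -515 kJ/mol; plus 1 excess pair × P = +181 kJ/mol; total -334 kJ/mol.
The difference is -334 − (-229) = -105 kJ/mol, so low-spin lies lower.

-105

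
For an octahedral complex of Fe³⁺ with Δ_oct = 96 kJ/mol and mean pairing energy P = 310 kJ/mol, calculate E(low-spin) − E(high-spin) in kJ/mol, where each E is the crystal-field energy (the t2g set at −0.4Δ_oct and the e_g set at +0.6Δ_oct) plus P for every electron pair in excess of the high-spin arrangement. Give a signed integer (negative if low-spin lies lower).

428

Fe is in group 8, so Fe³⁺ is d⁵ (8 − 3 = 5).
High-spin: t2g^3 e_g^2, CFSE = 0.0Δ_oct = 0 kJ/mol.
Low-spin t2g^5 e_g^0 gives -2.0Δ_oct = -192 kJ/mol, but forming 2 extra pairs costs 2P = 620 kJ/mol, so E(LS) = -192 + 620 = 428 kJ/mol.
Thus E(LS) − E(HS) = 428 kJ/mol.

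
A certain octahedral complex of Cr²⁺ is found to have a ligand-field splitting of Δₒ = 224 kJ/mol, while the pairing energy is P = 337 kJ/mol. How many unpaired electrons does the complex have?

Group 6 minus oxidation state +2 gives a d⁴ configuration for Cr²⁺.
Here Δₒ < P (224 < 337), so the high-spin state is favoured.
Configuration: t₂g³ eg¹.
Unpaired electrons: 4.

4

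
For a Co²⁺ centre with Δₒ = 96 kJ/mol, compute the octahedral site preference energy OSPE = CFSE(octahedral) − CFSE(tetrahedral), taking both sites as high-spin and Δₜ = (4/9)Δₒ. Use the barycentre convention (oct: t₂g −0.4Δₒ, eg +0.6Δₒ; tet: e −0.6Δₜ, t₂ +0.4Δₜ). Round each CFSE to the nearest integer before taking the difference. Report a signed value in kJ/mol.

Co is in group 9, so Co²⁺ is d⁷ (9 − 2 = 7).
Octahedral (high-spin): t₂g⁵ eg², CFSE = 5(−0.4) + 2(+0.6) = -0.8Δₒ = -0.8 × 96 = -77 kJ/mol.
Tetrahedral: e⁴ t₂³, CFSE = 4(−0.6) + 3(+0.4) = -1.2Δₜ = -1.2 × (4/9) × 96 = -51 kJ/mol.
OSPE = CFSE(oct) − CFSE(tet) = -77 − (-51) = -26 kJ/mol.

-26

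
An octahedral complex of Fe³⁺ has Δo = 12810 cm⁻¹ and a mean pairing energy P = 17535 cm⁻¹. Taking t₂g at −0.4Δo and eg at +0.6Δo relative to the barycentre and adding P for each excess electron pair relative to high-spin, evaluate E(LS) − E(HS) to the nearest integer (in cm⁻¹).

9450

Group 8 minus oxidation state +3 gives a d⁵ configuration for Fe³⁺.
In the high-spin limit (t₂g³ eg²) the orbital term is 0.0Δo = 0 cm⁻¹, with no excess pairing.
For low-spin the configuration is t₂g⁵ eg⁰: orbital energy -2.0 × 12810 = -25620 cm⁻¹, and 2 additional pairs relative to high-spin add 35070 cm⁻¹, giving 9450 cm⁻¹.
Thus E(LS) − E(HS) = 9450 cm⁻¹.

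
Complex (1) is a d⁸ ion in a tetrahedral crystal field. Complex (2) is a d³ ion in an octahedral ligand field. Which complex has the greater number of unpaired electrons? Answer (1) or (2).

(2)

(1): Tetrahedral fields are weak (Δₜ ≈ 4/9 Δₒ), so electrons fill high-spin; e⁴ t₂⁴ → 2 unpaired.
(2): t₂g³ eg⁰ → 3 unpaired.
So (2) has more unpaired electrons.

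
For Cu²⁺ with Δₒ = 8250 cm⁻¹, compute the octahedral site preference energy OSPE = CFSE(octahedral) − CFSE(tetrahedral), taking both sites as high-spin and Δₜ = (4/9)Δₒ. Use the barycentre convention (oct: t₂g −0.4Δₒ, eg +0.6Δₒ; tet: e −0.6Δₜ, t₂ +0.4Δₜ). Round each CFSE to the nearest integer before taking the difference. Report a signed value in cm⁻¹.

-3483

Cu sits in group 11; removing 2 electrons leaves Cu²⁺ with 11 − 2 = 9 d electrons.
Octahedral high-spin t₂g⁶ eg³: CFSE = -0.6 × 8250 = -4950 cm⁻¹.
In a tetrahedral site the filling is e⁴ t₂⁵: CFSE(tet) = -0.4Δₜ = -0.4 × (4/9)(8250) = -1467 cm⁻¹.
OSPE = -4950 − (-1467) = -3483 cm⁻¹.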